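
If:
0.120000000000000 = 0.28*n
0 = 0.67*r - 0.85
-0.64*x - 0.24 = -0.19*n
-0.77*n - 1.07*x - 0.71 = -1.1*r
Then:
No Solution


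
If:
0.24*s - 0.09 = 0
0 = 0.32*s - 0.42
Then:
No Solution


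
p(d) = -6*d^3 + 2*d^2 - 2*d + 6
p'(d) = -18*d^2 + 4*d - 2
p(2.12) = -46.42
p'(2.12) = -74.42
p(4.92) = -670.00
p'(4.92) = -418.04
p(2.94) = -135.07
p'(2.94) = -145.82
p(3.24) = -183.56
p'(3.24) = -178.00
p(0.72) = 3.36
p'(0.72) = -8.45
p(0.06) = 5.89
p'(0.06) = -1.82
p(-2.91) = 176.61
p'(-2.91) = -166.07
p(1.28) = -5.87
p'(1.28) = -26.37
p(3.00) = -144.00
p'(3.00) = -152.00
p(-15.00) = 20736.00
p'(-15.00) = -4112.00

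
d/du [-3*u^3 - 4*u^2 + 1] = u*(-9*u - 8)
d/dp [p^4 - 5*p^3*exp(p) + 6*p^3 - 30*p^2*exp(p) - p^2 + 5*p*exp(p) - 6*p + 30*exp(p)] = -5*p^3*exp(p) + 4*p^3 - 45*p^2*exp(p) + 18*p^2 - 55*p*exp(p) - 2*p + 35*exp(p) - 6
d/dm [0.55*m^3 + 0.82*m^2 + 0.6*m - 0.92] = 1.65*m^2 + 1.64*m + 0.6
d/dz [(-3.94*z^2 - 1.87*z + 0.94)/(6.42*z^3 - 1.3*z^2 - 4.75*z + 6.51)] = (25.2948*z^4 + 24.0108*z^3 - 1.8204*z^2 - 48.8548*z - 7.7087)/(41.2164*z^6 - 16.692*z^5 - 59.3*z^4 + 95.9384*z^3 + 5.6365*z^2 - 61.845*z + 42.3801)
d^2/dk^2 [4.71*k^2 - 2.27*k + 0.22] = 9.42000000000000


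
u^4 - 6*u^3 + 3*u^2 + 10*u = u*(u - 5)*(u - 2)*(u + 1)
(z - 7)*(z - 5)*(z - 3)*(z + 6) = z^4 - 9*z^3 - 19*z^2 + 321*z - 630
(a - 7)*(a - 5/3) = a^2 - 26*a/3 + 35/3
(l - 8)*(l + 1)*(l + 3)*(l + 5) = l^4 + l^3 - 49*l^2 - 169*l - 120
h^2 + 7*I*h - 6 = (h + I)*(h + 6*I)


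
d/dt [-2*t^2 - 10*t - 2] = -4*t - 10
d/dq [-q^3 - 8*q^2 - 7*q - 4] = -3*q^2 - 16*q - 7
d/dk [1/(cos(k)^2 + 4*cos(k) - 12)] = 2*(cos(k) + 2)*sin(k)/(cos(k)^2 + 4*cos(k) - 12)^2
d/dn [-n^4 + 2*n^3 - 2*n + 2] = -4*n^3 + 6*n^2 - 2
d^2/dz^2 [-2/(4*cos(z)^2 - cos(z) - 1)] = 2*(-64*sin(z)^4 + 49*sin(z)^2 - 14*cos(z) + 3*cos(3*z) + 25)/(4*sin(z)^2 + cos(z) - 3)^3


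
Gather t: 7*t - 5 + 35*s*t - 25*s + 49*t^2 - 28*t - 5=-25*s + 49*t^2 + t*(35*s - 21) - 10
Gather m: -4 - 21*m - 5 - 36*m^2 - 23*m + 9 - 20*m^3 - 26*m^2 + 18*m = -20*m^3 - 62*m^2 - 26*m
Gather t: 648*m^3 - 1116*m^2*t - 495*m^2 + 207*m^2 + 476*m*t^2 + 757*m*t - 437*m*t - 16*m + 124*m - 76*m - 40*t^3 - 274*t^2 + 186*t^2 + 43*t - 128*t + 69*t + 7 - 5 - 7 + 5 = 648*m^3 - 288*m^2 + 32*m - 40*t^3 + t^2*(476*m - 88) + t*(-1116*m^2 + 320*m - 16)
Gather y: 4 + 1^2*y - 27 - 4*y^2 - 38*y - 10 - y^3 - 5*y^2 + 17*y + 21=-y^3 - 9*y^2 - 20*y - 12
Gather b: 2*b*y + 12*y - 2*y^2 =2*b*y - 2*y^2 + 12*y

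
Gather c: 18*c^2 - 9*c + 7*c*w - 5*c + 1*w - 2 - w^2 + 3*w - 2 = 18*c^2 + c*(7*w - 14) - w^2 + 4*w - 4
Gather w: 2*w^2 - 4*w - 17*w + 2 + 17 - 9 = 2*w^2 - 21*w + 10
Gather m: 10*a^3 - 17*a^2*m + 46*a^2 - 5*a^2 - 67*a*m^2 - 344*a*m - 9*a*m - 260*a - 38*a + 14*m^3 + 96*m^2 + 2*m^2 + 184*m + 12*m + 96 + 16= 10*a^3 + 41*a^2 - 298*a + 14*m^3 + m^2*(98 - 67*a) + m*(-17*a^2 - 353*a + 196) + 112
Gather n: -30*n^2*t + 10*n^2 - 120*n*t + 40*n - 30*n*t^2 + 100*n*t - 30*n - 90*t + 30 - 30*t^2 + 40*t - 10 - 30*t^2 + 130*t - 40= n^2*(10 - 30*t) + n*(-30*t^2 - 20*t + 10) - 60*t^2 + 80*t - 20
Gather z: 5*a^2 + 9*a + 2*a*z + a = 5*a^2 + 2*a*z + 10*a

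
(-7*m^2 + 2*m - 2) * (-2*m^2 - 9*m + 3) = 14*m^4 + 59*m^3 - 35*m^2 + 24*m - 6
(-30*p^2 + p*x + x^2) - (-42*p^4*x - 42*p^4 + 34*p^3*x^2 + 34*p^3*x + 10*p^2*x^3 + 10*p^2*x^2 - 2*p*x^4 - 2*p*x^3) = 42*p^4*x + 42*p^4 - 34*p^3*x^2 - 34*p^3*x - 10*p^2*x^3 - 10*p^2*x^2 - 30*p^2 + 2*p*x^4 + 2*p*x^3 + p*x + x^2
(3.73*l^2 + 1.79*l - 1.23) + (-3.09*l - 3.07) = 3.73*l^2 - 1.3*l - 4.3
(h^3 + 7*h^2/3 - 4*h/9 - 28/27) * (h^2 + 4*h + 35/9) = h^5 + 19*h^4/3 + 115*h^3/9 + 169*h^2/27 - 476*h/81 - 980/243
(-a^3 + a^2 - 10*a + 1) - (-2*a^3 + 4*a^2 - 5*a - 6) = a^3 - 3*a^2 - 5*a + 7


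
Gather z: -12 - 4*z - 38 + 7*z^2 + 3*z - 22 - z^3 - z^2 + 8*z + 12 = -z^3 + 6*z^2 + 7*z - 60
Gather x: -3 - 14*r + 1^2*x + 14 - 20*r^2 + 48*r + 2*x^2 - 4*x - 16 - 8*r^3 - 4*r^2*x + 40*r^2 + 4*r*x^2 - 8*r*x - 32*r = -8*r^3 + 20*r^2 + 2*r + x^2*(4*r + 2) + x*(-4*r^2 - 8*r - 3) - 5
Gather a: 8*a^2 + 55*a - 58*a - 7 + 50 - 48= 8*a^2 - 3*a - 5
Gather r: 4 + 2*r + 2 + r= 3*r + 6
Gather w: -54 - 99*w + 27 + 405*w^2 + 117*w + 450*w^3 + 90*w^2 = 450*w^3 + 495*w^2 + 18*w - 27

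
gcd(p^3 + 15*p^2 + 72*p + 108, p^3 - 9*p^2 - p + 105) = p + 3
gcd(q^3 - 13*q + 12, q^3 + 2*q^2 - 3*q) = q - 1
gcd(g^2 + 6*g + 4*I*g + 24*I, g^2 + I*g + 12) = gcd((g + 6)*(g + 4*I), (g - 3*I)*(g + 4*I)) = g + 4*I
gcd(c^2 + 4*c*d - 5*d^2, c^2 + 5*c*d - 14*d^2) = 1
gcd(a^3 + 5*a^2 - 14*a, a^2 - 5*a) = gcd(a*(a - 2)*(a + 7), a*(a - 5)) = a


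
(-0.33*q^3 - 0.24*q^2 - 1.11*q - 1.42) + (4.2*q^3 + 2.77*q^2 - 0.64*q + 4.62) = 3.87*q^3 + 2.53*q^2 - 1.75*q + 3.2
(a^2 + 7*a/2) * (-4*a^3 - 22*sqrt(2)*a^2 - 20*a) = -4*a^5 - 22*sqrt(2)*a^4 - 14*a^4 - 77*sqrt(2)*a^3 - 20*a^3 - 70*a^2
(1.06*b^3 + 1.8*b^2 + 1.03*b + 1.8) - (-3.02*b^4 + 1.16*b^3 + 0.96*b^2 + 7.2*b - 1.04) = 3.02*b^4 - 0.0999999999999999*b^3 + 0.84*b^2 - 6.17*b + 2.84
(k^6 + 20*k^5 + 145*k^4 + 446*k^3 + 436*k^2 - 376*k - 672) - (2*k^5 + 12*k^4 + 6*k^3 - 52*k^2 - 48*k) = k^6 + 18*k^5 + 133*k^4 + 440*k^3 + 488*k^2 - 328*k - 672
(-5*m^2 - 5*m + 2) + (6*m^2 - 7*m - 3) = m^2 - 12*m - 1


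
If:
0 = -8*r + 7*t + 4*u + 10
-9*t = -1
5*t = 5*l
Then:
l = 1/9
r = u/2 + 97/72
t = 1/9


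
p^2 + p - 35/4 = (p - 5/2)*(p + 7/2)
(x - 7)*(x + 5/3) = x^2 - 16*x/3 - 35/3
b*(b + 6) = b^2 + 6*b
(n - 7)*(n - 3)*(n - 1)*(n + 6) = n^4 - 5*n^3 - 35*n^2 + 165*n - 126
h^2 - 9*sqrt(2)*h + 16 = (h - 8*sqrt(2))*(h - sqrt(2))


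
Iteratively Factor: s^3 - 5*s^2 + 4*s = (s - 4)*(s^2 - s) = (s - 4)*(s - 1)*(s)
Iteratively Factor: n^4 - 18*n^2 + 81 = (n - 3)*(n^3 + 3*n^2 - 9*n - 27) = (n - 3)*(n + 3)*(n^2 - 9) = (n - 3)^2*(n + 3)*(n + 3)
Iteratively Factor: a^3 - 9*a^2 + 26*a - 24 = (a - 3)*(a^2 - 6*a + 8) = (a - 4)*(a - 3)*(a - 2)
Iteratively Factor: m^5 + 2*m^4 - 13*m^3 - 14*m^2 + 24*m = (m - 3)*(m^4 + 5*m^3 + 2*m^2 - 8*m) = (m - 3)*(m - 1)*(m^3 + 6*m^2 + 8*m) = (m - 3)*(m - 1)*(m + 4)*(m^2 + 2*m) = (m - 3)*(m - 1)*(m + 2)*(m + 4)*(m)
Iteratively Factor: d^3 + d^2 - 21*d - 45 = (d - 5)*(d^2 + 6*d + 9) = (d - 5)*(d + 3)*(d + 3)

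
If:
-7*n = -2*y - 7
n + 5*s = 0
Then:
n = 2*y/7 + 1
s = -2*y/35 - 1/5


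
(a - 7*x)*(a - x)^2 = a^3 - 9*a^2*x + 15*a*x^2 - 7*x^3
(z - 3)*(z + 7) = z^2 + 4*z - 21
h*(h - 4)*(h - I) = h^3 - 4*h^2 - I*h^2 + 4*I*h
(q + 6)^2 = q^2 + 12*q + 36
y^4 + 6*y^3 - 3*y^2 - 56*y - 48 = (y - 3)*(y + 1)*(y + 4)^2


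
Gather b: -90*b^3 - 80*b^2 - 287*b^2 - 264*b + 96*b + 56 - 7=-90*b^3 - 367*b^2 - 168*b + 49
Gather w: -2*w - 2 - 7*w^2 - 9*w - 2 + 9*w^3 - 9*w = 9*w^3 - 7*w^2 - 20*w - 4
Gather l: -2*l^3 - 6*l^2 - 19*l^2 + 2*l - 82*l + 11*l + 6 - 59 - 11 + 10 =-2*l^3 - 25*l^2 - 69*l - 54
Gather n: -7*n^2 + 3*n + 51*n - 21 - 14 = -7*n^2 + 54*n - 35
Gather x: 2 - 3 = -1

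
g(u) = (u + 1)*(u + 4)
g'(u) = 2*u + 5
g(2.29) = 20.69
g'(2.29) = 9.58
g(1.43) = 13.19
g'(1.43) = 7.86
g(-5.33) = 5.76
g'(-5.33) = -5.66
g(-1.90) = -1.89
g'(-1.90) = 1.20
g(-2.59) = -2.24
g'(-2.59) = -0.18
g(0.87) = 9.11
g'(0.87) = 6.74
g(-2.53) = -2.25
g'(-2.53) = -0.06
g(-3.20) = -1.76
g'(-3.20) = -1.40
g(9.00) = 130.00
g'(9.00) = 23.00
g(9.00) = 130.00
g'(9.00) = 23.00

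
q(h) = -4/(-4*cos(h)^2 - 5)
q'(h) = 32*sin(h)*cos(h)/(-4*cos(h)^2 - 5)^2 = 32*sin(h)*cos(h)/(4*cos(h)^2 + 5)^2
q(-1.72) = 0.79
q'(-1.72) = 0.18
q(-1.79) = 0.77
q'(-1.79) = 0.25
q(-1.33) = 0.77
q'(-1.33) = -0.27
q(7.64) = 0.77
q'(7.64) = 0.25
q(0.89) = 0.61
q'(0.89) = 0.36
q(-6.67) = 0.47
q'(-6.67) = -0.16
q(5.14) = 0.70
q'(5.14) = -0.37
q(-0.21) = 0.45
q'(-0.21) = -0.08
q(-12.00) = 0.51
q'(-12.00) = 0.24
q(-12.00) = 0.51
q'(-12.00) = 0.24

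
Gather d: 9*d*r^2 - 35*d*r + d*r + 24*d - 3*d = d*(9*r^2 - 34*r + 21)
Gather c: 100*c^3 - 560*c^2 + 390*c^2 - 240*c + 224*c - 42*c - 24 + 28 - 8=100*c^3 - 170*c^2 - 58*c - 4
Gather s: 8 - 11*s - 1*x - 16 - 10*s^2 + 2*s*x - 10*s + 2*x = -10*s^2 + s*(2*x - 21) + x - 8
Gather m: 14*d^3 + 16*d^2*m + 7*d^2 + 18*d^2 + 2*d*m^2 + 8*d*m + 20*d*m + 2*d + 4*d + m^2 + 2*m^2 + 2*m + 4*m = 14*d^3 + 25*d^2 + 6*d + m^2*(2*d + 3) + m*(16*d^2 + 28*d + 6)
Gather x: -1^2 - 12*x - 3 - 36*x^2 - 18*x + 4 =-36*x^2 - 30*x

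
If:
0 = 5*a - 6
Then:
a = 6/5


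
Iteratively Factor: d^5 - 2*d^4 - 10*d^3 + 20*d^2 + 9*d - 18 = (d + 1)*(d^4 - 3*d^3 - 7*d^2 + 27*d - 18) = (d + 1)*(d + 3)*(d^3 - 6*d^2 + 11*d - 6) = (d - 1)*(d + 1)*(d + 3)*(d^2 - 5*d + 6) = (d - 2)*(d - 1)*(d + 1)*(d + 3)*(d - 3)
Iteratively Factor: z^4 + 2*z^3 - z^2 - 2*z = (z - 1)*(z^3 + 3*z^2 + 2*z) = (z - 1)*(z + 1)*(z^2 + 2*z) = (z - 1)*(z + 1)*(z + 2)*(z)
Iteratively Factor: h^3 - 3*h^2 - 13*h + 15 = (h + 3)*(h^2 - 6*h + 5) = (h - 5)*(h + 3)*(h - 1)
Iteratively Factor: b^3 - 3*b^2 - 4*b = (b)*(b^2 - 3*b - 4) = b*(b + 1)*(b - 4)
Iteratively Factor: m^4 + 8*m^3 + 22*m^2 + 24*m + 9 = (m + 3)*(m^3 + 5*m^2 + 7*m + 3) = (m + 1)*(m + 3)*(m^2 + 4*m + 3) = (m + 1)^2*(m + 3)*(m + 3)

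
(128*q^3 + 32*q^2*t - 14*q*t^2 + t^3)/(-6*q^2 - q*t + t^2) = (-64*q^2 + 16*q*t - t^2)/(3*q - t)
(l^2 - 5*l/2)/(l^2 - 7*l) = (l - 5/2)/(l - 7)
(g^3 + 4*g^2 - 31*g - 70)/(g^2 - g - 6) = (g^2 + 2*g - 35)/(g - 3)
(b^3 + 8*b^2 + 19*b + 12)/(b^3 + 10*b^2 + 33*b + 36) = (b + 1)/(b + 3)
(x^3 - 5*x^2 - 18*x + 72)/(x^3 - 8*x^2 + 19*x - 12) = (x^2 - 2*x - 24)/(x^2 - 5*x + 4)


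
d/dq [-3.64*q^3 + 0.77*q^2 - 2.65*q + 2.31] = -10.92*q^2 + 1.54*q - 2.65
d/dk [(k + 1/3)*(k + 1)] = 2*k + 4/3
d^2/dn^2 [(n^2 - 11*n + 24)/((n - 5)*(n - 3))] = -6/(n^3 - 15*n^2 + 75*n - 125)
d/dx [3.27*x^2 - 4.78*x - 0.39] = 6.54*x - 4.78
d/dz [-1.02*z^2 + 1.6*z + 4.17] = 1.6 - 2.04*z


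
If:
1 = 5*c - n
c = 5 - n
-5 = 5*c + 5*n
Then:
No Solution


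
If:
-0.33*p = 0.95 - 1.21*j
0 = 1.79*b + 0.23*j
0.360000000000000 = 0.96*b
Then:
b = 0.38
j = -2.92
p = -13.58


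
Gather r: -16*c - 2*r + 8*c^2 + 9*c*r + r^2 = 8*c^2 - 16*c + r^2 + r*(9*c - 2)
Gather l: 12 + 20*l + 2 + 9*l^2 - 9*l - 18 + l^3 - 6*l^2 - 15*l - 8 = l^3 + 3*l^2 - 4*l - 12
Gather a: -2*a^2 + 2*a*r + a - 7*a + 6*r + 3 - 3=-2*a^2 + a*(2*r - 6) + 6*r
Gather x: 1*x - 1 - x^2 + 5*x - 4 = -x^2 + 6*x - 5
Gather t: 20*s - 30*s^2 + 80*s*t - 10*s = -30*s^2 + 80*s*t + 10*s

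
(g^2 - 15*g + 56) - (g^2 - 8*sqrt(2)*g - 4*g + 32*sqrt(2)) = -11*g + 8*sqrt(2)*g - 32*sqrt(2) + 56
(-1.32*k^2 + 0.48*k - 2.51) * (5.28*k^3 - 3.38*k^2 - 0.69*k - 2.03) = -6.9696*k^5 + 6.996*k^4 - 13.9644*k^3 + 10.8322*k^2 + 0.7575*k + 5.0953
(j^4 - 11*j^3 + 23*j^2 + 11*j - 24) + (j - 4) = j^4 - 11*j^3 + 23*j^2 + 12*j - 28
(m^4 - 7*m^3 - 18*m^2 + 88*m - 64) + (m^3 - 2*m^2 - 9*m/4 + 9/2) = m^4 - 6*m^3 - 20*m^2 + 343*m/4 - 119/2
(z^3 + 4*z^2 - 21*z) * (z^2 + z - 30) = z^5 + 5*z^4 - 47*z^3 - 141*z^2 + 630*z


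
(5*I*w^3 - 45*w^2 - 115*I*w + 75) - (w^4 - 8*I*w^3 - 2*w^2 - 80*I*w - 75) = -w^4 + 13*I*w^3 - 43*w^2 - 35*I*w + 150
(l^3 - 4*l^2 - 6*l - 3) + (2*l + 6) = l^3 - 4*l^2 - 4*l + 3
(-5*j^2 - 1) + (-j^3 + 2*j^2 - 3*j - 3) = -j^3 - 3*j^2 - 3*j - 4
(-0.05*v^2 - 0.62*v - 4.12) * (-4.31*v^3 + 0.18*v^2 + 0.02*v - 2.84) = 0.2155*v^5 + 2.6632*v^4 + 17.6446*v^3 - 0.612*v^2 + 1.6784*v + 11.7008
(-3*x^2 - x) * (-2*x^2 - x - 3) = 6*x^4 + 5*x^3 + 10*x^2 + 3*x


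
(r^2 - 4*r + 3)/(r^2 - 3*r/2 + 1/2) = 2*(r - 3)/(2*r - 1)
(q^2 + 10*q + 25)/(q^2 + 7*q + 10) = (q + 5)/(q + 2)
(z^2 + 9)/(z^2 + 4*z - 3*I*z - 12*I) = (z + 3*I)/(z + 4)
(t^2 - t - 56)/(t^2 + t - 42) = (t - 8)/(t - 6)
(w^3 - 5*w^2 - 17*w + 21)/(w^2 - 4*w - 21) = w - 1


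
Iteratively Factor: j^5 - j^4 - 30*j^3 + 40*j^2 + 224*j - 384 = (j - 4)*(j^4 + 3*j^3 - 18*j^2 - 32*j + 96) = (j - 4)*(j + 4)*(j^3 - j^2 - 14*j + 24) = (j - 4)*(j - 3)*(j + 4)*(j^2 + 2*j - 8) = (j - 4)*(j - 3)*(j - 2)*(j + 4)*(j + 4)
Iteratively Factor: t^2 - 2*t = (t)*(t - 2)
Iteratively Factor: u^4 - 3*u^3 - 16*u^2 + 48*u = (u + 4)*(u^3 - 7*u^2 + 12*u) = u*(u + 4)*(u^2 - 7*u + 12) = u*(u - 3)*(u + 4)*(u - 4)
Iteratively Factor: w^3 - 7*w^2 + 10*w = (w - 5)*(w^2 - 2*w) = (w - 5)*(w - 2)*(w)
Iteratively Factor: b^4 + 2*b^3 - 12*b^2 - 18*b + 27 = (b + 3)*(b^3 - b^2 - 9*b + 9) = (b + 3)^2*(b^2 - 4*b + 3) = (b - 3)*(b + 3)^2*(b - 1)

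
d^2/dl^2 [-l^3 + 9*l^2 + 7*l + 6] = 18 - 6*l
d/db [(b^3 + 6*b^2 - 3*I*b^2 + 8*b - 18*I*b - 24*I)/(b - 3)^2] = (b^3 - 9*b^2 + b*(-44 + 36*I) - 24 + 102*I)/(b^3 - 9*b^2 + 27*b - 27)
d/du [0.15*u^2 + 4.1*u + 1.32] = 0.3*u + 4.1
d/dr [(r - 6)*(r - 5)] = 2*r - 11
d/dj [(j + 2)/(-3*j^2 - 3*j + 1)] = (3*j^2 + 12*j + 7)/(9*j^4 + 18*j^3 + 3*j^2 - 6*j + 1)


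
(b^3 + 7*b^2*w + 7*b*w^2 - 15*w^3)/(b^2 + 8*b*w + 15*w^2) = b - w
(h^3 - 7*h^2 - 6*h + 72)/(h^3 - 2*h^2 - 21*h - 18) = (h - 4)/(h + 1)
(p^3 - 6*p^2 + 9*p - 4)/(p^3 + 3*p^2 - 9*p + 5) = (p - 4)/(p + 5)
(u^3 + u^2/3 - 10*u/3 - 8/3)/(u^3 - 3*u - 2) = (u + 4/3)/(u + 1)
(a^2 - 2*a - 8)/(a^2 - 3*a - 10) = (a - 4)/(a - 5)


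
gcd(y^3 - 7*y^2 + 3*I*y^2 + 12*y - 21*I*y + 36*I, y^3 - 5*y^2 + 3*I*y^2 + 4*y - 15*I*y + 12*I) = y^2 + y*(-4 + 3*I) - 12*I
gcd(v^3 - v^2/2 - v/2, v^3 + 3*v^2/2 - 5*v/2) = v^2 - v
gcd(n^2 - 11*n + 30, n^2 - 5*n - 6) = n - 6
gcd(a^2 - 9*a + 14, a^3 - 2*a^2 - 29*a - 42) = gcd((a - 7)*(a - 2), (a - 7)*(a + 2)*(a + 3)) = a - 7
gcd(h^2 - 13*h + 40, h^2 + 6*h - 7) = 1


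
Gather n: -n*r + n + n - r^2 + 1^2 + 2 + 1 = n*(2 - r) - r^2 + 4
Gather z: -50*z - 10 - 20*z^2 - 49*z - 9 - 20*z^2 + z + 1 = -40*z^2 - 98*z - 18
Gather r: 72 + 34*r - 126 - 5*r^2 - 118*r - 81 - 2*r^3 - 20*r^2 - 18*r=-2*r^3 - 25*r^2 - 102*r - 135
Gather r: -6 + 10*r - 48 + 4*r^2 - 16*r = 4*r^2 - 6*r - 54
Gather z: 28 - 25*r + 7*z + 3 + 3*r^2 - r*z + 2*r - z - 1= 3*r^2 - 23*r + z*(6 - r) + 30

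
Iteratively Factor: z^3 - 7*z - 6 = (z + 2)*(z^2 - 2*z - 3) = (z - 3)*(z + 2)*(z + 1)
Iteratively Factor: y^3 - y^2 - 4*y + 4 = (y - 2)*(y^2 + y - 2) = (y - 2)*(y - 1)*(y + 2)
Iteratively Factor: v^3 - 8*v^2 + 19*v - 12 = (v - 4)*(v^2 - 4*v + 3) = (v - 4)*(v - 1)*(v - 3)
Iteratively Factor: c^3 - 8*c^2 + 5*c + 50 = (c + 2)*(c^2 - 10*c + 25) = (c - 5)*(c + 2)*(c - 5)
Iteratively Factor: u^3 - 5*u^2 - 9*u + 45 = (u + 3)*(u^2 - 8*u + 15) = (u - 3)*(u + 3)*(u - 5)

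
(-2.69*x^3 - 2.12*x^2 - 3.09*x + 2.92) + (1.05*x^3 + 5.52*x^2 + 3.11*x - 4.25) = -1.64*x^3 + 3.4*x^2 + 0.02*x - 1.33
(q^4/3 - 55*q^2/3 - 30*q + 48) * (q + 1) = q^5/3 + q^4/3 - 55*q^3/3 - 145*q^2/3 + 18*q + 48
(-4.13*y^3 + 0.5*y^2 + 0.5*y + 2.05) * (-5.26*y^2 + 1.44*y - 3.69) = 21.7238*y^5 - 8.5772*y^4 + 13.3297*y^3 - 11.908*y^2 + 1.107*y - 7.5645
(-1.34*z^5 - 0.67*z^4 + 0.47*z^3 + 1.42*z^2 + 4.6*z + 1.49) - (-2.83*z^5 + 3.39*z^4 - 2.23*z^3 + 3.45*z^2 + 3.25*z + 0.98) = 1.49*z^5 - 4.06*z^4 + 2.7*z^3 - 2.03*z^2 + 1.35*z + 0.51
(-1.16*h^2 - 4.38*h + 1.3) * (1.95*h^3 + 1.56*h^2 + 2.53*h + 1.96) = -2.262*h^5 - 10.3506*h^4 - 7.2326*h^3 - 11.327*h^2 - 5.2958*h + 2.548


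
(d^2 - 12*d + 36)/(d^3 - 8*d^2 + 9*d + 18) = (d - 6)/(d^2 - 2*d - 3)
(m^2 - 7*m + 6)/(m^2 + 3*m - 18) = (m^2 - 7*m + 6)/(m^2 + 3*m - 18)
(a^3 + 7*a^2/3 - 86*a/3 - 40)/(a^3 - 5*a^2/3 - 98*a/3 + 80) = (3*a + 4)/(3*a - 8)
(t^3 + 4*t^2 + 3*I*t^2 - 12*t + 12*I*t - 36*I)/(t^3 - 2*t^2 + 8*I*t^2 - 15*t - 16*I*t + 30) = (t + 6)/(t + 5*I)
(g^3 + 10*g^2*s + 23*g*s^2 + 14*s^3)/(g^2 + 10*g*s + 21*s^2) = (g^2 + 3*g*s + 2*s^2)/(g + 3*s)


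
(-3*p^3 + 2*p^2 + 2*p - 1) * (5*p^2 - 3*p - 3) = -15*p^5 + 19*p^4 + 13*p^3 - 17*p^2 - 3*p + 3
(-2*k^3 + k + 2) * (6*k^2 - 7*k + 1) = -12*k^5 + 14*k^4 + 4*k^3 + 5*k^2 - 13*k + 2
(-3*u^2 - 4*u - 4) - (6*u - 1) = -3*u^2 - 10*u - 3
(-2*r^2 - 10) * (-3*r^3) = 6*r^5 + 30*r^3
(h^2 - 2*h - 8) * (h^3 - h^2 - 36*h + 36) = h^5 - 3*h^4 - 42*h^3 + 116*h^2 + 216*h - 288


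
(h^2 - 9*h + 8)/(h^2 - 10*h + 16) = (h - 1)/(h - 2)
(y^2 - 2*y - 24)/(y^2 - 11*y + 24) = (y^2 - 2*y - 24)/(y^2 - 11*y + 24)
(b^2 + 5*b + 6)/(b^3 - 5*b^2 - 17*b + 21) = (b + 2)/(b^2 - 8*b + 7)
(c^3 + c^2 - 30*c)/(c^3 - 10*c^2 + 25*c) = (c + 6)/(c - 5)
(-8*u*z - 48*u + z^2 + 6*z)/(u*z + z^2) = (-8*u*z - 48*u + z^2 + 6*z)/(z*(u + z))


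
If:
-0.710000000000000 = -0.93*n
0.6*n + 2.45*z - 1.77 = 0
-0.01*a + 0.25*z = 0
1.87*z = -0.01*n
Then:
No Solution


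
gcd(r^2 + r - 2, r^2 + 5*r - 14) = 1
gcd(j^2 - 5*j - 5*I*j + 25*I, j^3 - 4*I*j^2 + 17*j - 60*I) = j - 5*I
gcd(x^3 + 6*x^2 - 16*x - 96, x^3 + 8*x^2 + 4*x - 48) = x^2 + 10*x + 24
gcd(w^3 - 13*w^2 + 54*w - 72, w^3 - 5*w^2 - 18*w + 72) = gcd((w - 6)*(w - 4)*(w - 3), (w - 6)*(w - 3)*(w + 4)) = w^2 - 9*w + 18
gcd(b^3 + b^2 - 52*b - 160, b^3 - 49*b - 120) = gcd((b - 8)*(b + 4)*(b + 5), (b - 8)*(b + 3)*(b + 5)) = b^2 - 3*b - 40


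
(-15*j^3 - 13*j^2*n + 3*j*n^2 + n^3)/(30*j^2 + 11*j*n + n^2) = (-3*j^2 - 2*j*n + n^2)/(6*j + n)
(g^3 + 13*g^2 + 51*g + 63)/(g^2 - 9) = (g^2 + 10*g + 21)/(g - 3)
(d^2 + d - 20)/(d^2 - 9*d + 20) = (d + 5)/(d - 5)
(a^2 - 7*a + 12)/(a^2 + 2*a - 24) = (a - 3)/(a + 6)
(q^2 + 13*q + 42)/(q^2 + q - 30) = (q + 7)/(q - 5)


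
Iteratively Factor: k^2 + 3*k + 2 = (k + 2)*(k + 1)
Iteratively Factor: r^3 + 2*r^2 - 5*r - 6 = (r - 2)*(r^2 + 4*r + 3) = (r - 2)*(r + 3)*(r + 1)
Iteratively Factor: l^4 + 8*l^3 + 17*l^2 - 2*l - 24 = (l + 4)*(l^3 + 4*l^2 + l - 6) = (l - 1)*(l + 4)*(l^2 + 5*l + 6) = (l - 1)*(l + 3)*(l + 4)*(l + 2)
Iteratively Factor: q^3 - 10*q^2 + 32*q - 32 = (q - 2)*(q^2 - 8*q + 16) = (q - 4)*(q - 2)*(q - 4)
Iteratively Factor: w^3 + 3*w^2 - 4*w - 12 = (w - 2)*(w^2 + 5*w + 6) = (w - 2)*(w + 2)*(w + 3)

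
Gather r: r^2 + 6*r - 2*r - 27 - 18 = r^2 + 4*r - 45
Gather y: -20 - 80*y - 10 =-80*y - 30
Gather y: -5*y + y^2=y^2 - 5*y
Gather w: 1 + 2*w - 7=2*w - 6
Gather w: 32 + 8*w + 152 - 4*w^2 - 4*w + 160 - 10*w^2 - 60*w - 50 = -14*w^2 - 56*w + 294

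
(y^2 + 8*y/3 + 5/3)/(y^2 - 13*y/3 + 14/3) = (3*y^2 + 8*y + 5)/(3*y^2 - 13*y + 14)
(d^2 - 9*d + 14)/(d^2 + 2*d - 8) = (d - 7)/(d + 4)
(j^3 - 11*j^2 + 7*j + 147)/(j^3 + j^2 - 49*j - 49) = (j^2 - 4*j - 21)/(j^2 + 8*j + 7)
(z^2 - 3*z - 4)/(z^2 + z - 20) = (z + 1)/(z + 5)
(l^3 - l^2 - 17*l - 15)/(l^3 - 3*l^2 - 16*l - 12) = (l^2 - 2*l - 15)/(l^2 - 4*l - 12)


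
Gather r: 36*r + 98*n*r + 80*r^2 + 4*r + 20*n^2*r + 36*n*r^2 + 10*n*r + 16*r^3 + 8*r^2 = 16*r^3 + r^2*(36*n + 88) + r*(20*n^2 + 108*n + 40)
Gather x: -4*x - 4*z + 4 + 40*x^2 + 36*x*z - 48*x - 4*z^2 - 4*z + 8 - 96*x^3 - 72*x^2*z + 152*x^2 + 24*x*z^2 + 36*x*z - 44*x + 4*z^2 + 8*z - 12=-96*x^3 + x^2*(192 - 72*z) + x*(24*z^2 + 72*z - 96)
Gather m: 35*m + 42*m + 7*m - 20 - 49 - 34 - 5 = 84*m - 108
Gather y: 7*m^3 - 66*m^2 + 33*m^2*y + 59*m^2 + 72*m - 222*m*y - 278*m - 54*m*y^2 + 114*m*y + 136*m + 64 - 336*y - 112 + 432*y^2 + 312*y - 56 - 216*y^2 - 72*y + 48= 7*m^3 - 7*m^2 - 70*m + y^2*(216 - 54*m) + y*(33*m^2 - 108*m - 96) - 56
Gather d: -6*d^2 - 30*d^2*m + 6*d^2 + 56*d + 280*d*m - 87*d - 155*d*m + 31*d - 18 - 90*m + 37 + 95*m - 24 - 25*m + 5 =-30*d^2*m + 125*d*m - 20*m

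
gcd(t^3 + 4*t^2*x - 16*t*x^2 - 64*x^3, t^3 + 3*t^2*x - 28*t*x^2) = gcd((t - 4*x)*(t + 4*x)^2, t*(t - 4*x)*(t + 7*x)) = -t + 4*x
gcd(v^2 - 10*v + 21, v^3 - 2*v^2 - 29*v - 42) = v - 7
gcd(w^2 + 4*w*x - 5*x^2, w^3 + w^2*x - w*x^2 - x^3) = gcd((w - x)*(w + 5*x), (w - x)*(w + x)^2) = -w + x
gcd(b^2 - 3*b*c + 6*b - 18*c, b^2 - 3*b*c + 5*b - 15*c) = b - 3*c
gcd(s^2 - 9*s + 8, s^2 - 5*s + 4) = s - 1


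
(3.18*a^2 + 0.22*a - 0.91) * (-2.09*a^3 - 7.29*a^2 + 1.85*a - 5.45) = -6.6462*a^5 - 23.642*a^4 + 6.1811*a^3 - 10.2901*a^2 - 2.8825*a + 4.9595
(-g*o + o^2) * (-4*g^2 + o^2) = 4*g^3*o - 4*g^2*o^2 - g*o^3 + o^4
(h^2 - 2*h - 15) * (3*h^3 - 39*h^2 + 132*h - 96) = 3*h^5 - 45*h^4 + 165*h^3 + 225*h^2 - 1788*h + 1440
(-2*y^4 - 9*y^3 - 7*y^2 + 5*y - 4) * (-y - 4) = 2*y^5 + 17*y^4 + 43*y^3 + 23*y^2 - 16*y + 16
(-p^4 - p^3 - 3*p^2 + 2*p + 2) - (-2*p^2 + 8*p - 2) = -p^4 - p^3 - p^2 - 6*p + 4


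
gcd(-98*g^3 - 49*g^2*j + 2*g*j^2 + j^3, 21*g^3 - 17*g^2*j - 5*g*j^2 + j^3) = 7*g - j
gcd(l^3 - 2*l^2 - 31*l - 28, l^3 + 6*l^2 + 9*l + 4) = l^2 + 5*l + 4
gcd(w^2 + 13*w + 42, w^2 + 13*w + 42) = w^2 + 13*w + 42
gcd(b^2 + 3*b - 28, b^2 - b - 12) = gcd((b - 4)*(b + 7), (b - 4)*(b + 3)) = b - 4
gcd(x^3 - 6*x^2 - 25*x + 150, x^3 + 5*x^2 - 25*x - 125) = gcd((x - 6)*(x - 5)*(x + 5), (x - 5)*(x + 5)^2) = x^2 - 25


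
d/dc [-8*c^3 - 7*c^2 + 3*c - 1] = -24*c^2 - 14*c + 3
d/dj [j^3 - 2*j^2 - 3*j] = 3*j^2 - 4*j - 3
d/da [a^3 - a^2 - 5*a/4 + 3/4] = 3*a^2 - 2*a - 5/4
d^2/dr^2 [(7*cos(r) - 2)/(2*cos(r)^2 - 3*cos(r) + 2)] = (252*sin(r)^4*cos(r) + 10*sin(r)^4 - 124*sin(r)^2 - 43*cos(r) + 9*cos(3*r) - 14*cos(5*r) + 50)/(2*sin(r)^2 + 3*cos(r) - 4)^3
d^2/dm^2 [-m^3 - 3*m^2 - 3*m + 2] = -6*m - 6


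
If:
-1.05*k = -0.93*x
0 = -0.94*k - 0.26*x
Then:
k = 0.00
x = 0.00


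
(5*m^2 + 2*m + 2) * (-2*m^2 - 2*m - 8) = -10*m^4 - 14*m^3 - 48*m^2 - 20*m - 16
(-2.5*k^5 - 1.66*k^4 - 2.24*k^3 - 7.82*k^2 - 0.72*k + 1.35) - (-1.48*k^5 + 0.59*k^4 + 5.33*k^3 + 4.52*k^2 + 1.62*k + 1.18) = -1.02*k^5 - 2.25*k^4 - 7.57*k^3 - 12.34*k^2 - 2.34*k + 0.17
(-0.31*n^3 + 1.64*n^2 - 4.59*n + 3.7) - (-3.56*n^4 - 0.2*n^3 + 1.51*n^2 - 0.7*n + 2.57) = 3.56*n^4 - 0.11*n^3 + 0.13*n^2 - 3.89*n + 1.13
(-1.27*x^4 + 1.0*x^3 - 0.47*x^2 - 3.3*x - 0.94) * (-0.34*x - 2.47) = 0.4318*x^5 + 2.7969*x^4 - 2.3102*x^3 + 2.2829*x^2 + 8.4706*x + 2.3218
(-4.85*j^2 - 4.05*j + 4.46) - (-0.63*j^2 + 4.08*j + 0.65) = -4.22*j^2 - 8.13*j + 3.81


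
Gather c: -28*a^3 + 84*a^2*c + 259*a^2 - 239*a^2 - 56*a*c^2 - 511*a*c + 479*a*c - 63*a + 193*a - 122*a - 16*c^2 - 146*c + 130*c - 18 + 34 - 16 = -28*a^3 + 20*a^2 + 8*a + c^2*(-56*a - 16) + c*(84*a^2 - 32*a - 16)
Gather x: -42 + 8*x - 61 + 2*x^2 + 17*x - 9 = 2*x^2 + 25*x - 112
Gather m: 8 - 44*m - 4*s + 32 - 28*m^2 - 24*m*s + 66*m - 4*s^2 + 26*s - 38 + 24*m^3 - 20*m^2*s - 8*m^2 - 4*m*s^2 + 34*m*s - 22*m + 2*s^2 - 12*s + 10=24*m^3 + m^2*(-20*s - 36) + m*(-4*s^2 + 10*s) - 2*s^2 + 10*s + 12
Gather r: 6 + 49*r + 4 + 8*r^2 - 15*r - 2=8*r^2 + 34*r + 8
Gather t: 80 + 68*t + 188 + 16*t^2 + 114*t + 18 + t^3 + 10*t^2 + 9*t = t^3 + 26*t^2 + 191*t + 286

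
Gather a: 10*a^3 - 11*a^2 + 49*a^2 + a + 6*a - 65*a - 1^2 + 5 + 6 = 10*a^3 + 38*a^2 - 58*a + 10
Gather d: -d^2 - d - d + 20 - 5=-d^2 - 2*d + 15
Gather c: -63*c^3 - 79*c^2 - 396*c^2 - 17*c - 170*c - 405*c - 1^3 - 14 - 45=-63*c^3 - 475*c^2 - 592*c - 60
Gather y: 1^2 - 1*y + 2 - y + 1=4 - 2*y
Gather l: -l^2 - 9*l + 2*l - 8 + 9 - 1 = -l^2 - 7*l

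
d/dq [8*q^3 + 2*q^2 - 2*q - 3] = 24*q^2 + 4*q - 2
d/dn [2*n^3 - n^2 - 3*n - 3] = 6*n^2 - 2*n - 3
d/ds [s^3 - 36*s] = 3*s^2 - 36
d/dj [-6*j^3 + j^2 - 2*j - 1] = -18*j^2 + 2*j - 2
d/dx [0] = 0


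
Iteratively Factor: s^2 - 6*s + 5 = (s - 1)*(s - 5)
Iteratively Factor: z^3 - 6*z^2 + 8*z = (z - 4)*(z^2 - 2*z) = (z - 4)*(z - 2)*(z)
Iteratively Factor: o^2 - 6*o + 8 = (o - 4)*(o - 2)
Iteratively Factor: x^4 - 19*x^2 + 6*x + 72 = (x - 3)*(x^3 + 3*x^2 - 10*x - 24) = (x - 3)^2*(x^2 + 6*x + 8) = (x - 3)^2*(x + 4)*(x + 2)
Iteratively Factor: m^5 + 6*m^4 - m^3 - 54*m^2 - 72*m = (m)*(m^4 + 6*m^3 - m^2 - 54*m - 72) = m*(m + 4)*(m^3 + 2*m^2 - 9*m - 18) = m*(m - 3)*(m + 4)*(m^2 + 5*m + 6) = m*(m - 3)*(m + 3)*(m + 4)*(m + 2)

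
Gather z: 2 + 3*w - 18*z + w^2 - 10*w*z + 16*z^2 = w^2 + 3*w + 16*z^2 + z*(-10*w - 18) + 2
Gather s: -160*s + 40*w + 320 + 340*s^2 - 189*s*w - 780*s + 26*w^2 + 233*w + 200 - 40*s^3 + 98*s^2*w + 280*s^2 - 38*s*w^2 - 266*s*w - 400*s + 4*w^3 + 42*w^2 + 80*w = -40*s^3 + s^2*(98*w + 620) + s*(-38*w^2 - 455*w - 1340) + 4*w^3 + 68*w^2 + 353*w + 520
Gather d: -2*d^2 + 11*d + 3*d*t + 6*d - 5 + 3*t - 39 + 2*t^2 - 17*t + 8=-2*d^2 + d*(3*t + 17) + 2*t^2 - 14*t - 36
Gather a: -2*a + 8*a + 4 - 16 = 6*a - 12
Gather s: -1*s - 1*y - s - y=-2*s - 2*y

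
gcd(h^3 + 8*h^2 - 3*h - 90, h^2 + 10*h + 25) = h + 5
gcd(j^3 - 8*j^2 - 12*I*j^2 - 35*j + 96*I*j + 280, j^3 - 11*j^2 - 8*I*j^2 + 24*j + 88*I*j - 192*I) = j - 8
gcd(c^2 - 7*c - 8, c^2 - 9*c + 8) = c - 8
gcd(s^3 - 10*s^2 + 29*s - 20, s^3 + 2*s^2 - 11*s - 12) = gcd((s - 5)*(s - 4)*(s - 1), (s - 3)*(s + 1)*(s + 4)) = 1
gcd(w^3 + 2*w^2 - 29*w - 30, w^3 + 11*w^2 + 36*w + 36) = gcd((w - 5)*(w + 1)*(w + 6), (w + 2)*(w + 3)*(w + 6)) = w + 6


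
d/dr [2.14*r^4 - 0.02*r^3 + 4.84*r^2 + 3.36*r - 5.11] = 8.56*r^3 - 0.06*r^2 + 9.68*r + 3.36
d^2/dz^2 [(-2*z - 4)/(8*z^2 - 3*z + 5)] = 4*(-(z + 2)*(16*z - 3)^2 + (24*z + 13)*(8*z^2 - 3*z + 5))/(8*z^2 - 3*z + 5)^3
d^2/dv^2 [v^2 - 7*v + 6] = 2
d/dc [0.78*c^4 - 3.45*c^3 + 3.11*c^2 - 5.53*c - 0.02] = 3.12*c^3 - 10.35*c^2 + 6.22*c - 5.53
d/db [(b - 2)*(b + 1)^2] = 3*b^2 - 3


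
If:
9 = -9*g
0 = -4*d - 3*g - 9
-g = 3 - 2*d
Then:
No Solution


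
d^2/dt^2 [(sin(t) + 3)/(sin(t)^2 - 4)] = (-9*sin(t)^5 - 12*sin(t)^4 - 30*sin(t)^2 - 7*sin(t)/2 + 3*sin(3*t) + sin(5*t)/2 + 24)/((sin(t) - 2)^3*(sin(t) + 2)^3)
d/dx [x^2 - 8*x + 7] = 2*x - 8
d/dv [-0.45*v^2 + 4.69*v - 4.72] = 4.69 - 0.9*v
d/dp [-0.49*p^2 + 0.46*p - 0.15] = 0.46 - 0.98*p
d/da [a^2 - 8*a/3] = 2*a - 8/3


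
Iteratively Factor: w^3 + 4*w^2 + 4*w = (w)*(w^2 + 4*w + 4) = w*(w + 2)*(w + 2)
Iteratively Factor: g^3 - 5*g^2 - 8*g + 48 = (g - 4)*(g^2 - g - 12) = (g - 4)*(g + 3)*(g - 4)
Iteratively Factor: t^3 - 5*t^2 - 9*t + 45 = (t - 5)*(t^2 - 9) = (t - 5)*(t - 3)*(t + 3)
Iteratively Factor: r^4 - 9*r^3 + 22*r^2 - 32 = (r - 2)*(r^3 - 7*r^2 + 8*r + 16) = (r - 4)*(r - 2)*(r^2 - 3*r - 4) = (r - 4)*(r - 2)*(r + 1)*(r - 4)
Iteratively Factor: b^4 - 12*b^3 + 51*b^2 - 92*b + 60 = (b - 3)*(b^3 - 9*b^2 + 24*b - 20) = (b - 5)*(b - 3)*(b^2 - 4*b + 4) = (b - 5)*(b - 3)*(b - 2)*(b - 2)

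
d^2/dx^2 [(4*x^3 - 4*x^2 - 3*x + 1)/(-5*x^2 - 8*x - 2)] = 86*(-7*x^3 - 9*x^2 - 6*x - 2)/(125*x^6 + 600*x^5 + 1110*x^4 + 992*x^3 + 444*x^2 + 96*x + 8)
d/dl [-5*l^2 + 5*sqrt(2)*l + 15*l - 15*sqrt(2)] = -10*l + 5*sqrt(2) + 15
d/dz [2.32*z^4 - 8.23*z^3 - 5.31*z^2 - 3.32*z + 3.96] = 9.28*z^3 - 24.69*z^2 - 10.62*z - 3.32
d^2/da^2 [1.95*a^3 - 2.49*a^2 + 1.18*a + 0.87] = 11.7*a - 4.98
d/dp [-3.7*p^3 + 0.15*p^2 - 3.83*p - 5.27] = -11.1*p^2 + 0.3*p - 3.83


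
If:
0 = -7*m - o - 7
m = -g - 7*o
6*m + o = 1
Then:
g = -335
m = -8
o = 49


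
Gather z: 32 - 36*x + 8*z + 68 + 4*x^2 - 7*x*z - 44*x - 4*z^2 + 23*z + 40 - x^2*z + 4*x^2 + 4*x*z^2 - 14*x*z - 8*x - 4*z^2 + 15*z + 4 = 8*x^2 - 88*x + z^2*(4*x - 8) + z*(-x^2 - 21*x + 46) + 144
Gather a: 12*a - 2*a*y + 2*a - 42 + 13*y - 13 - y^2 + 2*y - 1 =a*(14 - 2*y) - y^2 + 15*y - 56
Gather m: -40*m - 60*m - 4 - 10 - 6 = -100*m - 20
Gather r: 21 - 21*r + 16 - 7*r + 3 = 40 - 28*r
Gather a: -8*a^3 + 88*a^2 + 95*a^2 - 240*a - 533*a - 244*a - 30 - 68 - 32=-8*a^3 + 183*a^2 - 1017*a - 130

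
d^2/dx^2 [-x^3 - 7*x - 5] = -6*x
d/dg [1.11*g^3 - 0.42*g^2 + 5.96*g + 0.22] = 3.33*g^2 - 0.84*g + 5.96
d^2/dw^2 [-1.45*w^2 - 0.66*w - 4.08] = -2.90000000000000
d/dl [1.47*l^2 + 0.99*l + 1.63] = 2.94*l + 0.99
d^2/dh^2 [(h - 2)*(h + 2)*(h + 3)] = 6*h + 6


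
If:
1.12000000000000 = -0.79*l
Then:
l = -1.42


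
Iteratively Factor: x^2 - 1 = (x - 1)*(x + 1)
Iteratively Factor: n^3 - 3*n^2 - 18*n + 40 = (n + 4)*(n^2 - 7*n + 10) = (n - 2)*(n + 4)*(n - 5)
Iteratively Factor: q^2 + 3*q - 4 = (q - 1)*(q + 4)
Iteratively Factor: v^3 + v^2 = (v)*(v^2 + v) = v^2*(v + 1)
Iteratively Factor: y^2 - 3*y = (y)*(y - 3)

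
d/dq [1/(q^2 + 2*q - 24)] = 2*(-q - 1)/(q^2 + 2*q - 24)^2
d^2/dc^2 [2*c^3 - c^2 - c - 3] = 12*c - 2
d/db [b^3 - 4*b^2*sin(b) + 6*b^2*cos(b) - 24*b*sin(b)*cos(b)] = -6*b^2*sin(b) - 4*b^2*cos(b) + 3*b^2 - 8*b*sin(b) + 12*b*cos(b) - 24*b*cos(2*b) - 12*sin(2*b)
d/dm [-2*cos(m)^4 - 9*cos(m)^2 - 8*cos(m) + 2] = 2*(12*cos(m) + cos(3*m) + 4)*sin(m)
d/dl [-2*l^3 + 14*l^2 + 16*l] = -6*l^2 + 28*l + 16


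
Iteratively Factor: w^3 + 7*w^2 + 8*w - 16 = (w - 1)*(w^2 + 8*w + 16) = (w - 1)*(w + 4)*(w + 4)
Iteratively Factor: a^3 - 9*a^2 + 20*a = (a - 4)*(a^2 - 5*a) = a*(a - 4)*(a - 5)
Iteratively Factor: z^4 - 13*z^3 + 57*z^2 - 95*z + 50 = (z - 5)*(z^3 - 8*z^2 + 17*z - 10) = (z - 5)*(z - 1)*(z^2 - 7*z + 10) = (z - 5)^2*(z - 1)*(z - 2)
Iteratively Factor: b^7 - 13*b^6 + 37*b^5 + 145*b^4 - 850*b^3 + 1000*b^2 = (b - 2)*(b^6 - 11*b^5 + 15*b^4 + 175*b^3 - 500*b^2) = (b - 5)*(b - 2)*(b^5 - 6*b^4 - 15*b^3 + 100*b^2) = b*(b - 5)*(b - 2)*(b^4 - 6*b^3 - 15*b^2 + 100*b) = b*(b - 5)*(b - 2)*(b + 4)*(b^3 - 10*b^2 + 25*b) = b*(b - 5)^2*(b - 2)*(b + 4)*(b^2 - 5*b) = b*(b - 5)^3*(b - 2)*(b + 4)*(b)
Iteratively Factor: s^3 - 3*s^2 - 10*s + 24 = (s - 2)*(s^2 - s - 12) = (s - 4)*(s - 2)*(s + 3)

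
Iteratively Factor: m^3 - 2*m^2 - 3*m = (m + 1)*(m^2 - 3*m) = (m - 3)*(m + 1)*(m)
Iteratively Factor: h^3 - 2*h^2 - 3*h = (h - 3)*(h^2 + h) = (h - 3)*(h + 1)*(h)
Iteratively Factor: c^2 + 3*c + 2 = (c + 2)*(c + 1)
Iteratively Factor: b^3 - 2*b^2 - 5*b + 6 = (b - 3)*(b^2 + b - 2) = (b - 3)*(b - 1)*(b + 2)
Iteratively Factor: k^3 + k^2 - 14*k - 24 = (k - 4)*(k^2 + 5*k + 6) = (k - 4)*(k + 2)*(k + 3)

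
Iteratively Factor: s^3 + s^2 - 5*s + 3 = (s - 1)*(s^2 + 2*s - 3) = (s - 1)^2*(s + 3)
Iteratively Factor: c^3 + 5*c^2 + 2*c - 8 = (c + 4)*(c^2 + c - 2) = (c + 2)*(c + 4)*(c - 1)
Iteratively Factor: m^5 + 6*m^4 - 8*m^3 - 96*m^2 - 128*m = (m + 2)*(m^4 + 4*m^3 - 16*m^2 - 64*m) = m*(m + 2)*(m^3 + 4*m^2 - 16*m - 64) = m*(m + 2)*(m + 4)*(m^2 - 16) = m*(m + 2)*(m + 4)^2*(m - 4)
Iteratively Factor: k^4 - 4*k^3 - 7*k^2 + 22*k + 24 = (k + 1)*(k^3 - 5*k^2 - 2*k + 24) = (k - 4)*(k + 1)*(k^2 - k - 6) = (k - 4)*(k - 3)*(k + 1)*(k + 2)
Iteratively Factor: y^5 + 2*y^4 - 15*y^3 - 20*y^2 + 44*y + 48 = (y + 2)*(y^4 - 15*y^2 + 10*y + 24) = (y + 1)*(y + 2)*(y^3 - y^2 - 14*y + 24) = (y - 2)*(y + 1)*(y + 2)*(y^2 + y - 12) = (y - 3)*(y - 2)*(y + 1)*(y + 2)*(y + 4)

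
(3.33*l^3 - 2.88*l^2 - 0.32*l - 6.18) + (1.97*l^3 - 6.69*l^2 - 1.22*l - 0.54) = 5.3*l^3 - 9.57*l^2 - 1.54*l - 6.72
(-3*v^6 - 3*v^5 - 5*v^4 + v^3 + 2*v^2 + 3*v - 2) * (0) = 0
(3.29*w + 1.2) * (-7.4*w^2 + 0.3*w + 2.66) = -24.346*w^3 - 7.893*w^2 + 9.1114*w + 3.192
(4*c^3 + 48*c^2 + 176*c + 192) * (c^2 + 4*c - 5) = 4*c^5 + 64*c^4 + 348*c^3 + 656*c^2 - 112*c - 960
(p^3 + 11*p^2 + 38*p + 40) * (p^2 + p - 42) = p^5 + 12*p^4 + 7*p^3 - 384*p^2 - 1556*p - 1680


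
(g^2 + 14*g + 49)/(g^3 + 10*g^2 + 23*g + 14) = (g + 7)/(g^2 + 3*g + 2)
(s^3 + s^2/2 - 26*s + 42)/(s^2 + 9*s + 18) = (s^2 - 11*s/2 + 7)/(s + 3)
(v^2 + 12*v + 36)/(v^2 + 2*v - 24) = (v + 6)/(v - 4)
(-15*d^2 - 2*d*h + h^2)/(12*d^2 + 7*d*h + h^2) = (-5*d + h)/(4*d + h)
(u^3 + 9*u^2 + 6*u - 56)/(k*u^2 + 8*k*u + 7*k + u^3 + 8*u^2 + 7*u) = (u^2 + 2*u - 8)/(k*u + k + u^2 + u)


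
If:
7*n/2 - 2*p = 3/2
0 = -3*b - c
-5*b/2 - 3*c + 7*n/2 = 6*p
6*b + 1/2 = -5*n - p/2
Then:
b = -437/1283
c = 1311/1283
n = 419/1283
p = -229/1283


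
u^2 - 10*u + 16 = (u - 8)*(u - 2)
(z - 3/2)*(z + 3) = z^2 + 3*z/2 - 9/2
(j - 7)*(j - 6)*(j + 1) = j^3 - 12*j^2 + 29*j + 42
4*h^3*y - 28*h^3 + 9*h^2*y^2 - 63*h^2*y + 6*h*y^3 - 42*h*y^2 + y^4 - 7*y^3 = (h + y)^2*(4*h + y)*(y - 7)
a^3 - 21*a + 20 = (a - 4)*(a - 1)*(a + 5)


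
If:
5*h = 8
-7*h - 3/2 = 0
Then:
No Solution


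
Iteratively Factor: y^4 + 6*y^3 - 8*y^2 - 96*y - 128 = (y + 4)*(y^3 + 2*y^2 - 16*y - 32) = (y + 2)*(y + 4)*(y^2 - 16) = (y - 4)*(y + 2)*(y + 4)*(y + 4)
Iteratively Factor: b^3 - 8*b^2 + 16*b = (b - 4)*(b^2 - 4*b) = (b - 4)^2*(b)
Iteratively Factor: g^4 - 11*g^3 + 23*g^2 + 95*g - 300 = (g - 5)*(g^3 - 6*g^2 - 7*g + 60) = (g - 5)*(g - 4)*(g^2 - 2*g - 15) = (g - 5)^2*(g - 4)*(g + 3)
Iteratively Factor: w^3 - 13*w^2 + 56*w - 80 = (w - 4)*(w^2 - 9*w + 20) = (w - 4)^2*(w - 5)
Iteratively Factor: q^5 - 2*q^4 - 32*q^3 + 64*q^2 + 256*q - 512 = (q - 4)*(q^4 + 2*q^3 - 24*q^2 - 32*q + 128) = (q - 4)*(q - 2)*(q^3 + 4*q^2 - 16*q - 64) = (q - 4)*(q - 2)*(q + 4)*(q^2 - 16) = (q - 4)*(q - 2)*(q + 4)^2*(q - 4)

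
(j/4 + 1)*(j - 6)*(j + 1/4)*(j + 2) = j^4/4 + j^3/16 - 7*j^2 - 55*j/4 - 3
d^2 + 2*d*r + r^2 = (d + r)^2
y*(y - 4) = y^2 - 4*y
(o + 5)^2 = o^2 + 10*o + 25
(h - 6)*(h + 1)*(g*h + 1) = g*h^3 - 5*g*h^2 - 6*g*h + h^2 - 5*h - 6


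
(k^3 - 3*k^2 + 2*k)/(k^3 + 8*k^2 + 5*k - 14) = k*(k - 2)/(k^2 + 9*k + 14)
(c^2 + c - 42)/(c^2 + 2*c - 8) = (c^2 + c - 42)/(c^2 + 2*c - 8)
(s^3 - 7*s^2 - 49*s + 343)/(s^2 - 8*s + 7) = (s^2 - 49)/(s - 1)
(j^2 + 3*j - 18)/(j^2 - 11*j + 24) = (j + 6)/(j - 8)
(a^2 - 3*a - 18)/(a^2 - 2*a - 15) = (a - 6)/(a - 5)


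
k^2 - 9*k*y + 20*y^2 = (k - 5*y)*(k - 4*y)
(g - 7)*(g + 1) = g^2 - 6*g - 7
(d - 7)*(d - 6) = d^2 - 13*d + 42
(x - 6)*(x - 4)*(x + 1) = x^3 - 9*x^2 + 14*x + 24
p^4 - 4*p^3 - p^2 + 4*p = p*(p - 4)*(p - 1)*(p + 1)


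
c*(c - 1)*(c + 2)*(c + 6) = c^4 + 7*c^3 + 4*c^2 - 12*c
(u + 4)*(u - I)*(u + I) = u^3 + 4*u^2 + u + 4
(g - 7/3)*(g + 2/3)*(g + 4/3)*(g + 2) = g^4 + 5*g^3/3 - 40*g^2/9 - 260*g/27 - 112/27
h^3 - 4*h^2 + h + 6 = (h - 3)*(h - 2)*(h + 1)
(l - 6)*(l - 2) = l^2 - 8*l + 12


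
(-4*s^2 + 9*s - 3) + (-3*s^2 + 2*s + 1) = -7*s^2 + 11*s - 2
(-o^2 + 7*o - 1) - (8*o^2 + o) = -9*o^2 + 6*o - 1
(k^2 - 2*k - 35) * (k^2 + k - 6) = k^4 - k^3 - 43*k^2 - 23*k + 210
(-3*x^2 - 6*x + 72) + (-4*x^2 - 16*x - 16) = -7*x^2 - 22*x + 56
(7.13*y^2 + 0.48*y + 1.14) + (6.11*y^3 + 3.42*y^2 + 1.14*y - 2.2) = 6.11*y^3 + 10.55*y^2 + 1.62*y - 1.06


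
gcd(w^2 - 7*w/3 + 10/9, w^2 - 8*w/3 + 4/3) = w - 2/3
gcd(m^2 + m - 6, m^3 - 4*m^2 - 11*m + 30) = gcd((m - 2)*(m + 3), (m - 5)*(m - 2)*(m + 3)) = m^2 + m - 6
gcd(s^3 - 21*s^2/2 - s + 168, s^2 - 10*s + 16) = s - 8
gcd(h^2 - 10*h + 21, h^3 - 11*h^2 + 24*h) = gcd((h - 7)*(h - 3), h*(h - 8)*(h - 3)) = h - 3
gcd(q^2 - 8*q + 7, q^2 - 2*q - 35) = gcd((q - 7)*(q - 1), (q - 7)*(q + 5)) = q - 7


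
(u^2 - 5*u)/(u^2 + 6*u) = (u - 5)/(u + 6)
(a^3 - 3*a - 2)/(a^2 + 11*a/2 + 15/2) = 2*(a^3 - 3*a - 2)/(2*a^2 + 11*a + 15)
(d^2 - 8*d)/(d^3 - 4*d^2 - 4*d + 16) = d*(d - 8)/(d^3 - 4*d^2 - 4*d + 16)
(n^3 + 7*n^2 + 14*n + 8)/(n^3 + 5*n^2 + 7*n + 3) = (n^2 + 6*n + 8)/(n^2 + 4*n + 3)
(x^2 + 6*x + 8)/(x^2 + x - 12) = (x + 2)/(x - 3)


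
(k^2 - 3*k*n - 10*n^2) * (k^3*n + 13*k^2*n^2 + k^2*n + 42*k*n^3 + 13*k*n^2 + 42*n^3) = k^5*n + 10*k^4*n^2 + k^4*n - 7*k^3*n^3 + 10*k^3*n^2 - 256*k^2*n^4 - 7*k^2*n^3 - 420*k*n^5 - 256*k*n^4 - 420*n^5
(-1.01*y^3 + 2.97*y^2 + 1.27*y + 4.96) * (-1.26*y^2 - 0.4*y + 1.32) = 1.2726*y^5 - 3.3382*y^4 - 4.1214*y^3 - 2.8372*y^2 - 0.3076*y + 6.5472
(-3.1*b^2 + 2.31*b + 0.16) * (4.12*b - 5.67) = -12.772*b^3 + 27.0942*b^2 - 12.4385*b - 0.9072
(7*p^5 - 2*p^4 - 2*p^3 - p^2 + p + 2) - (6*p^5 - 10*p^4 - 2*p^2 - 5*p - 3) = p^5 + 8*p^4 - 2*p^3 + p^2 + 6*p + 5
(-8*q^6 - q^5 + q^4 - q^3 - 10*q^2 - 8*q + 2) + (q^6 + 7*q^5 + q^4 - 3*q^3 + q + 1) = -7*q^6 + 6*q^5 + 2*q^4 - 4*q^3 - 10*q^2 - 7*q + 3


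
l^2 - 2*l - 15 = (l - 5)*(l + 3)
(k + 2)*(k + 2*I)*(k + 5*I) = k^3 + 2*k^2 + 7*I*k^2 - 10*k + 14*I*k - 20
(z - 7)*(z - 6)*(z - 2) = z^3 - 15*z^2 + 68*z - 84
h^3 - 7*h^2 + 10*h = h*(h - 5)*(h - 2)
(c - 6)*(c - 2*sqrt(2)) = c^2 - 6*c - 2*sqrt(2)*c + 12*sqrt(2)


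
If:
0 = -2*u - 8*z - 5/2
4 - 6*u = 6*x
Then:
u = -4*z - 5/4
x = 4*z + 23/12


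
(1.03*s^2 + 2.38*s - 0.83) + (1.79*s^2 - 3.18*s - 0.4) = 2.82*s^2 - 0.8*s - 1.23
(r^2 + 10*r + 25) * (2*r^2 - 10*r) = 2*r^4 + 10*r^3 - 50*r^2 - 250*r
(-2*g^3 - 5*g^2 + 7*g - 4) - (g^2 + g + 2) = -2*g^3 - 6*g^2 + 6*g - 6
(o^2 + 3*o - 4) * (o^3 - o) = o^5 + 3*o^4 - 5*o^3 - 3*o^2 + 4*o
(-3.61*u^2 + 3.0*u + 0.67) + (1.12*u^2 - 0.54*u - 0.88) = -2.49*u^2 + 2.46*u - 0.21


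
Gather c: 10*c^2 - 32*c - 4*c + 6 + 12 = 10*c^2 - 36*c + 18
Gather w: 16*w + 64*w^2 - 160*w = 64*w^2 - 144*w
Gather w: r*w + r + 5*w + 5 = r + w*(r + 5) + 5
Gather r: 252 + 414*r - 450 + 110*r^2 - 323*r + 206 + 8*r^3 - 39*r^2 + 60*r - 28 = 8*r^3 + 71*r^2 + 151*r - 20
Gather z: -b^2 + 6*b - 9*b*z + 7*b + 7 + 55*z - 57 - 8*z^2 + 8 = -b^2 + 13*b - 8*z^2 + z*(55 - 9*b) - 42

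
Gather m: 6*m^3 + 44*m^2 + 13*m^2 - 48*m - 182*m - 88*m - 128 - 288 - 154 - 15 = 6*m^3 + 57*m^2 - 318*m - 585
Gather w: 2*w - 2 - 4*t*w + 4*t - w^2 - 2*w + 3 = -4*t*w + 4*t - w^2 + 1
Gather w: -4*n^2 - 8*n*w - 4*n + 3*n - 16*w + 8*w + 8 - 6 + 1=-4*n^2 - n + w*(-8*n - 8) + 3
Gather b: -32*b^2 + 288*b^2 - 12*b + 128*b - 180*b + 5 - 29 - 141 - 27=256*b^2 - 64*b - 192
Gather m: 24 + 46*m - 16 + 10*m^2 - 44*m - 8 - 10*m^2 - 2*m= 0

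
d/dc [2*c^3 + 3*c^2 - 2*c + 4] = 6*c^2 + 6*c - 2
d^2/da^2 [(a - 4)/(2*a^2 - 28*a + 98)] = (a + 2)/(a^4 - 28*a^3 + 294*a^2 - 1372*a + 2401)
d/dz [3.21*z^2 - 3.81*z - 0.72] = 6.42*z - 3.81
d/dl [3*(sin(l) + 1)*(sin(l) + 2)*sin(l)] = 3*(3*sin(l)^2 + 6*sin(l) + 2)*cos(l)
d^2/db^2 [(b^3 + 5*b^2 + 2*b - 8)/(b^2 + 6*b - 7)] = 30/(b^3 + 21*b^2 + 147*b + 343)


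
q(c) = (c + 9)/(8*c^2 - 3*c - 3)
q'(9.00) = -0.00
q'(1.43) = -2.41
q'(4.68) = -0.03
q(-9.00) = 0.00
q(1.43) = 1.15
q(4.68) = 0.09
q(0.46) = -3.52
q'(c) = (3 - 16*c)*(c + 9)/(8*c^2 - 3*c - 3)^2 + 1/(8*c^2 - 3*c - 3)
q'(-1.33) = 0.88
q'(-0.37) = 120.60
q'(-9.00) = 0.00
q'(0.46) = -6.08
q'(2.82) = -0.16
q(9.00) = 0.03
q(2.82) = 0.23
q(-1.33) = 0.51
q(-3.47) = 0.05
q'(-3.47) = 0.04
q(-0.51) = 13.90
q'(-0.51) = 255.60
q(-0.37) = -10.86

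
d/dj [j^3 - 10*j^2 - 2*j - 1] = 3*j^2 - 20*j - 2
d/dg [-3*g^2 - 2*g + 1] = -6*g - 2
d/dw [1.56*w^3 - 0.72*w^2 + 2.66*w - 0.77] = 4.68*w^2 - 1.44*w + 2.66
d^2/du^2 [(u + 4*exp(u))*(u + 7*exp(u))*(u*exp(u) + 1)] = u^3*exp(u) + 44*u^2*exp(2*u) + 6*u^2*exp(u) + 252*u*exp(3*u) + 88*u*exp(2*u) + 17*u*exp(u) + 168*exp(3*u) + 134*exp(2*u) + 22*exp(u) + 2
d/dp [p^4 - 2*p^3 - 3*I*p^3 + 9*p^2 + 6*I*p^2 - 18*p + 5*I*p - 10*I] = 4*p^3 + p^2*(-6 - 9*I) + p*(18 + 12*I) - 18 + 5*I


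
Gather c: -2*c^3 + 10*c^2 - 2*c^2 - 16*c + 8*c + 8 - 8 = -2*c^3 + 8*c^2 - 8*c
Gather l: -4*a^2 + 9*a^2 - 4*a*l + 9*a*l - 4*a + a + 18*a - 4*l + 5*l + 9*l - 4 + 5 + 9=5*a^2 + 15*a + l*(5*a + 10) + 10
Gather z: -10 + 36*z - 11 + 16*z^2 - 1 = 16*z^2 + 36*z - 22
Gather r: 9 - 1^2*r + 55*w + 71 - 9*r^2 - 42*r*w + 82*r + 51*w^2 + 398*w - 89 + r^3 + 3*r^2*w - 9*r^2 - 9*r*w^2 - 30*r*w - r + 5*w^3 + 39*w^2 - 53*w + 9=r^3 + r^2*(3*w - 18) + r*(-9*w^2 - 72*w + 80) + 5*w^3 + 90*w^2 + 400*w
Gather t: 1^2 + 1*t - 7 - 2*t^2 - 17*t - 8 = -2*t^2 - 16*t - 14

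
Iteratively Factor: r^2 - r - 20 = (r - 5)*(r + 4)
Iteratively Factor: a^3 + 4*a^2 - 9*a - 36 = (a + 3)*(a^2 + a - 12) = (a + 3)*(a + 4)*(a - 3)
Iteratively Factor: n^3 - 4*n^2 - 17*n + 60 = (n + 4)*(n^2 - 8*n + 15) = (n - 5)*(n + 4)*(n - 3)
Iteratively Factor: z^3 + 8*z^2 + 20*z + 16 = (z + 2)*(z^2 + 6*z + 8) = (z + 2)*(z + 4)*(z + 2)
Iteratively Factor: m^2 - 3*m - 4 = (m - 4)*(m + 1)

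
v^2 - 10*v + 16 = (v - 8)*(v - 2)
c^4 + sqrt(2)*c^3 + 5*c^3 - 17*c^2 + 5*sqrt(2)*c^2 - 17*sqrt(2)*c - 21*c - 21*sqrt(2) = (c - 3)*(c + 1)*(c + 7)*(c + sqrt(2))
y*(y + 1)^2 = y^3 + 2*y^2 + y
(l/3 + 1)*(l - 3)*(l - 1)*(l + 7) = l^4/3 + 2*l^3 - 16*l^2/3 - 18*l + 21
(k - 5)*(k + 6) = k^2 + k - 30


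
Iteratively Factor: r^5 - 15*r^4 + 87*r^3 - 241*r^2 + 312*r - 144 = (r - 4)*(r^4 - 11*r^3 + 43*r^2 - 69*r + 36) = (r - 4)*(r - 3)*(r^3 - 8*r^2 + 19*r - 12) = (r - 4)^2*(r - 3)*(r^2 - 4*r + 3) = (r - 4)^2*(r - 3)^2*(r - 1)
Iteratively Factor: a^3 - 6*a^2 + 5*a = (a)*(a^2 - 6*a + 5) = a*(a - 5)*(a - 1)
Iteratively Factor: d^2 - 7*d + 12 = (d - 3)*(d - 4)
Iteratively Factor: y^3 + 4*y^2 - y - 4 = (y + 1)*(y^2 + 3*y - 4) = (y + 1)*(y + 4)*(y - 1)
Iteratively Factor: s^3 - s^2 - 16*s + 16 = (s - 4)*(s^2 + 3*s - 4) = (s - 4)*(s + 4)*(s - 1)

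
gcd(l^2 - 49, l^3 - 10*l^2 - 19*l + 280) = l - 7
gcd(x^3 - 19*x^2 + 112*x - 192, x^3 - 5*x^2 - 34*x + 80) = x - 8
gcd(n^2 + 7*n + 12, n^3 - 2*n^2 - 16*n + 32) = n + 4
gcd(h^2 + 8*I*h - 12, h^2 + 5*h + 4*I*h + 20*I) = 1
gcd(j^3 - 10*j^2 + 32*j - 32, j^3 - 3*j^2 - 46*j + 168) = j - 4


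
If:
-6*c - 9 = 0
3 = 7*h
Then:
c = -3/2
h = 3/7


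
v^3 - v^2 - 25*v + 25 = (v - 5)*(v - 1)*(v + 5)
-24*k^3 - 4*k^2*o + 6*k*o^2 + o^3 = (-2*k + o)*(2*k + o)*(6*k + o)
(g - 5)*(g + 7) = g^2 + 2*g - 35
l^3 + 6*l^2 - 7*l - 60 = (l - 3)*(l + 4)*(l + 5)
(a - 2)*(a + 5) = a^2 + 3*a - 10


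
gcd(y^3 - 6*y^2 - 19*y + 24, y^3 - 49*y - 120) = y^2 - 5*y - 24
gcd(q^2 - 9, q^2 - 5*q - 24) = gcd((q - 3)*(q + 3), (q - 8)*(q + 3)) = q + 3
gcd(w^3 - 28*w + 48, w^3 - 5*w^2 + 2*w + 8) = w^2 - 6*w + 8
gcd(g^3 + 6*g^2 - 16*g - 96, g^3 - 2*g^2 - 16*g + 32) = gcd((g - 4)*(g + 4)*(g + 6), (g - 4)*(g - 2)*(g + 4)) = g^2 - 16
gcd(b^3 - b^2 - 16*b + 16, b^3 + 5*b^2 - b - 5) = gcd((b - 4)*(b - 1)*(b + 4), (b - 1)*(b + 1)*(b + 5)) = b - 1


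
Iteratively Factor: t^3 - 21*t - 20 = (t - 5)*(t^2 + 5*t + 4) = (t - 5)*(t + 1)*(t + 4)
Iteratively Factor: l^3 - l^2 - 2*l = (l - 2)*(l^2 + l) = (l - 2)*(l + 1)*(l)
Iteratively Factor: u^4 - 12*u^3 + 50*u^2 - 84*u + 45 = (u - 1)*(u^3 - 11*u^2 + 39*u - 45) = (u - 5)*(u - 1)*(u^2 - 6*u + 9) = (u - 5)*(u - 3)*(u - 1)*(u - 3)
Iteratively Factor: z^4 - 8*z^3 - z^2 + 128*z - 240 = (z - 4)*(z^3 - 4*z^2 - 17*z + 60) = (z - 4)*(z - 3)*(z^2 - z - 20) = (z - 4)*(z - 3)*(z + 4)*(z - 5)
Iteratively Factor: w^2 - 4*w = (w - 4)*(w)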